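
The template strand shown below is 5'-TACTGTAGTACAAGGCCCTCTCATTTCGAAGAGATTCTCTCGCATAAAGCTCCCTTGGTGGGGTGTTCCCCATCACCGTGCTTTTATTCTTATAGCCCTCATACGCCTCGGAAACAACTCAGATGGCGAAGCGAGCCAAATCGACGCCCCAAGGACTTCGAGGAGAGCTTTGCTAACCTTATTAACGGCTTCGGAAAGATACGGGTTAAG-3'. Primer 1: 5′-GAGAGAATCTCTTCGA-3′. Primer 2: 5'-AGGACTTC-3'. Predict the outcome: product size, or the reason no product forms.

No product — the primers' 3' ends point away from each other.

Primer 1 (GAGAGAATCTCTTCGA) has reverse complement TCGAAGAGATTCTCTC, which matches the top strand at positions 26–41; primer 1 anneals to the top strand there with its 3' end pointing upstream toward position 26.
Primer 2 (AGGACTTC) matches the top strand directly at positions 152–159; it anneals to the bottom strand with its 3' end pointing downstream toward position 159.
The 3' ends diverge (primer 1 extends toward position 1, primer 2 toward position 210), so the primers never converge on a shared product.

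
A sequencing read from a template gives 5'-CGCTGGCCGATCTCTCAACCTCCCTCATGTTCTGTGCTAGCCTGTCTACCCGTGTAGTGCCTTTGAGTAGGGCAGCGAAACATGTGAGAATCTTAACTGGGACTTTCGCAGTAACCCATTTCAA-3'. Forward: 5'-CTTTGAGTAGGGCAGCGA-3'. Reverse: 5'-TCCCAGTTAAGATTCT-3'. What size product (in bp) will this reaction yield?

Forward primer CTTTGAGTAGGGCAGCGA is found on the top strand at positions 61–78.
The reverse primer's reverse complement is AGAATCTTAACTGGGA, which matches the template at positions 87–102.
Product length = (reverse-primer end) − (forward-primer start) + 1 = 102 − 61 + 1 = 42 bp.

42 bp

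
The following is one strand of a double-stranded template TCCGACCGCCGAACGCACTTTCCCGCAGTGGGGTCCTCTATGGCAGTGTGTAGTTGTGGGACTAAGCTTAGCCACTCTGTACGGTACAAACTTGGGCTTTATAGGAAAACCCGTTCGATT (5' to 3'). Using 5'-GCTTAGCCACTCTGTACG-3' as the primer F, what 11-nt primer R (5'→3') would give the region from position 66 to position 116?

5'-GAACGGGTTTT-3'

The product's 3' end on the top strand is position 116.
The reverse primer anneals to the top strand over positions 106–116, i.e. to AAAACCCGTTC.
Its sequence written 5'→3' is the reverse complement: GAACGGGTTTT.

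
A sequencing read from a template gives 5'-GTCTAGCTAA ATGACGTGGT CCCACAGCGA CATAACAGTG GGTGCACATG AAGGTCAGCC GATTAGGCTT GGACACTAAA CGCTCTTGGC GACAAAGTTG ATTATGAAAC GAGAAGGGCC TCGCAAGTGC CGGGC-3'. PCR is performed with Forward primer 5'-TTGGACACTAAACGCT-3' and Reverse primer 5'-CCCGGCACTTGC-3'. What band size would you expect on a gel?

66 bp

The forward primer matches the template at positions 69–84.
Taking the reverse complement of CCCGGCACTTGC gives GCAAGTGCCGGG, found at positions 123–134 on the template; the primer anneals here to the top strand with its 3' end pointing upstream.
Product length = (reverse-primer end) − (forward-primer start) + 1 = 134 − 69 + 1 = 66 bp.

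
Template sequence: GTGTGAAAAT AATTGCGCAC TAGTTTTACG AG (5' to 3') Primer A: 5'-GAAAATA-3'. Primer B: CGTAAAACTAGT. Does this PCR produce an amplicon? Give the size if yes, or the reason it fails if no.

Primer A (GAAAATA) matches the top strand at positions 5–11; it acts as a forward primer.
Primer B's reverse complement is ACTAGTTTTACG, matching the top strand at positions 19–30; it acts as a reverse primer.
The 3' ends face each other across positions 5–30, giving a 26 bp product.

Yes — a 26 bp product.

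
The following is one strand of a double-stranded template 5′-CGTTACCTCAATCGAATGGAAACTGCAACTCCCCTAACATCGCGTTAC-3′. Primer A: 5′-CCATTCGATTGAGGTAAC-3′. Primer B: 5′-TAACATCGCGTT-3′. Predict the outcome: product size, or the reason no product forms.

No product — the primers' 3' ends point away from each other.

Primer A (CCATTCGATTGAGGTAAC) has reverse complement GTTACCTCAATCGAATGG, which matches the top strand at positions 2–19; primer A anneals to the top strand there with its 3' end pointing upstream toward position 2.
Primer B (TAACATCGCGTT) matches the top strand directly at positions 35–46; it anneals to the bottom strand with its 3' end pointing downstream toward position 46.
The 3' ends diverge (primer A extends toward position 1, primer B toward position 48), so the primers never converge on a shared product.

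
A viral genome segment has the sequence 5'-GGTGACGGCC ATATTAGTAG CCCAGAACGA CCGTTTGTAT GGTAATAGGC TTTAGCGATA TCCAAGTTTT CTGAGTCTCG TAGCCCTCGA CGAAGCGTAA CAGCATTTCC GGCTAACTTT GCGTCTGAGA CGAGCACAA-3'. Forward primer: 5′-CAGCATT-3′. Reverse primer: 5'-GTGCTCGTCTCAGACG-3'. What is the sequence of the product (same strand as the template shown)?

Forward primer CAGCATT is found on the top strand at positions 101–107.
The reverse primer's reverse complement is CGTCTGAGACGAGCAC, which matches the template at positions 122–137.
The product is the template from position 101 through 137 (37 bp).

5'-CAGCATTTCCGGCTAACTTTGCGTCTGAGACGAGCAC-3'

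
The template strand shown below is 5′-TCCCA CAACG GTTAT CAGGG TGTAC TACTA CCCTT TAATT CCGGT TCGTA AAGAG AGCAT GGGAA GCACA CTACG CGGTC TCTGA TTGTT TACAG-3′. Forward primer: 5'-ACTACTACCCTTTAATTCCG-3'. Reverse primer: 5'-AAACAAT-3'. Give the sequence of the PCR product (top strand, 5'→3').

5'-ACTACTACCCTTTAATTCCGGTTCGTAAAGAGAGCATGGGAAGCACACTACGCGGTCTCTGATTGTTT-3'

Forward primer ACTACTACCCTTTAATTCCG is found on the top strand at positions 24–43.
The reverse primer's reverse complement is ATTGTTT, which matches the template at positions 85–91.
The product is the template from position 24 through 91 (68 bp).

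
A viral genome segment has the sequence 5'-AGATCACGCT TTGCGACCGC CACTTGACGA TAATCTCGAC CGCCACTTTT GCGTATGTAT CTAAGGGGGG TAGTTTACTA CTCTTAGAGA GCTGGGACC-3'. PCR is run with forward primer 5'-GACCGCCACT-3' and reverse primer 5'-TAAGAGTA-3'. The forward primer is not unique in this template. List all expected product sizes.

72 bp, 49 bp

The forward primer GACCGCCACT matches the top strand at positions 15–24, 38–47.
The reverse primer's reverse complement is TACTCTTA, matching at positions 79–86.
Each forward site pairs with the reverse site to give a product ending at position 86: sizes 72, 49 bp.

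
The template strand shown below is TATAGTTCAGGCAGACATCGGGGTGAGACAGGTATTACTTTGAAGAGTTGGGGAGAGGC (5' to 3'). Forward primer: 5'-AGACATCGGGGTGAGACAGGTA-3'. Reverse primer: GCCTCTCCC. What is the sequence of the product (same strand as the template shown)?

5'-AGACATCGGGGTGAGACAGGTATTACTTTGAAGAGTTGGGGAGAGGC-3'

The forward primer matches the template at positions 13–34.
The reverse primer's reverse complement is GGGAGAGGC, which matches the template at positions 51–59.
The product is the template from position 13 through 59 (47 bp).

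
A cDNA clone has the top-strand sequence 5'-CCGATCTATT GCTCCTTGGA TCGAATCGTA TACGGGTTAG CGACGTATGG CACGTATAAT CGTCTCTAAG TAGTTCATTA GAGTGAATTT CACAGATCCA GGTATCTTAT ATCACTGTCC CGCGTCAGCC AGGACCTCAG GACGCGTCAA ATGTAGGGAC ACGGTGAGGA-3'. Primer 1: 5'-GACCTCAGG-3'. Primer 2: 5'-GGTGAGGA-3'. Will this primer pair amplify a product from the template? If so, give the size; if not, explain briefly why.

Primer 1 (GACCTCAGG) matches the top strand at positions 133–141 (3' end points downstream).
Primer 2 (GGTGAGGA) also matches the top strand directly, at positions 163–170 — its reverse complement TCCTCACC is not present.
Both primers anneal to the bottom strand with 3' ends pointing the same way, so neither can prime synthesis back toward the other.

No product — both primers anneal to the same strand and extend in the same direction.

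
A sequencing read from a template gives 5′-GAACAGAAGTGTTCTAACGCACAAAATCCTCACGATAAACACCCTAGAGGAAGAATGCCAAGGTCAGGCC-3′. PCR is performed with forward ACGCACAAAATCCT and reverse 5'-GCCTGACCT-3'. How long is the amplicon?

53 bp

The forward primer matches the template at positions 17–30.
The reverse primer's reverse complement is AGGTCAGGC, which matches the template at positions 61–69.
Amplicon spans positions 17–69: 53 bp.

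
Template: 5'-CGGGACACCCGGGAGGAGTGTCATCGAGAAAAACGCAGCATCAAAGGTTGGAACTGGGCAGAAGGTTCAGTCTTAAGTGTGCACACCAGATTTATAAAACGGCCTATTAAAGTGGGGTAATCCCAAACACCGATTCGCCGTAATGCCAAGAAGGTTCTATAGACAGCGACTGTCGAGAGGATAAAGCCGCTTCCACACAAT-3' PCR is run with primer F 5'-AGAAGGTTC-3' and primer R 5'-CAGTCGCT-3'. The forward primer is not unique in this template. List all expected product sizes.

113 bp, 24 bp

The forward primer AGAAGGTTC matches the top strand at positions 60–68, 149–157.
The reverse primer's reverse complement is AGCGACTG, matching at positions 165–172.
Each forward site pairs with the reverse site to give a product ending at position 172: sizes 113, 24 bp.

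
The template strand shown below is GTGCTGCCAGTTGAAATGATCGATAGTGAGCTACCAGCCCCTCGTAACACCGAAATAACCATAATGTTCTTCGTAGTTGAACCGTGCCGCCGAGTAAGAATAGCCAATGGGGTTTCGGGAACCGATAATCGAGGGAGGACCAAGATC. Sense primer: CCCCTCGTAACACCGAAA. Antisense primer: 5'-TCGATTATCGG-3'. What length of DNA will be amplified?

The forward primer matches the template at positions 38–55.
The reverse primer's reverse complement is CCGATAATCGA, which matches the template at positions 122–132.
Product length = (reverse-primer end) − (forward-primer start) + 1 = 132 − 38 + 1 = 95 bp.

95 bp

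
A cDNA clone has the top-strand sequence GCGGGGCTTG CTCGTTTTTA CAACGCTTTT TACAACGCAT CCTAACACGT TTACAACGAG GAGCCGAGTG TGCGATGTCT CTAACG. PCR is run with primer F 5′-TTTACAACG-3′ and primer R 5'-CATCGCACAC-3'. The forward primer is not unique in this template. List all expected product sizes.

61 bp, 49 bp, 28 bp

The forward primer TTTACAACG matches the top strand at positions 17–25, 29–37, 50–58.
The reverse primer's reverse complement is GTGTGCGATG, matching at positions 68–77.
Each forward site pairs with the reverse site to give a product ending at position 77: sizes 61, 49, 28 bp.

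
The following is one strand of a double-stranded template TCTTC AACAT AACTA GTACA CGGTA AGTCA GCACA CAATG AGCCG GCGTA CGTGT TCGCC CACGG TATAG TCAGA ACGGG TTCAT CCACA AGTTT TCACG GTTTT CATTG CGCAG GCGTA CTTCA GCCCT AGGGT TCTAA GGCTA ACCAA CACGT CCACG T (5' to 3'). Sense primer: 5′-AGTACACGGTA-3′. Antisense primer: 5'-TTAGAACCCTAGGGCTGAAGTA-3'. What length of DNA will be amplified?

126 bp

Scanning the template, AGTACACGGTA occurs at positions 15–25; this primer anneals to the bottom strand there with its 3' end pointing downstream.
Taking the reverse complement of TTAGAACCCTAGGGCTGAAGTA gives TACTTCAGCCCTAGGGTTCTAA, found at positions 119–140 on the template; the primer anneals here to the top strand with its 3' end pointing upstream.
Product length = (reverse-primer end) − (forward-primer start) + 1 = 140 − 15 + 1 = 126 bp.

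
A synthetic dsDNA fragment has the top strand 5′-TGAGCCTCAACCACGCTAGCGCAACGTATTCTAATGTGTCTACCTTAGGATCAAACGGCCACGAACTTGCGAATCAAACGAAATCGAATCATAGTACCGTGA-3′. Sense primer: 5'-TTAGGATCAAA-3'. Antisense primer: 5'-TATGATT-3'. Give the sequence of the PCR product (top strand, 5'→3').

Forward primer TTAGGATCAAA is found on the top strand at positions 45–55.
Reverse complement of the reverse primer: AATCATA. This occurs on the top strand at positions 87–93.
The product is the template from position 45 through 93 (49 bp).

5'-TTAGGATCAAACGGCCACGAACTTGCGAATCAAACGAAATCGAATCATA-3'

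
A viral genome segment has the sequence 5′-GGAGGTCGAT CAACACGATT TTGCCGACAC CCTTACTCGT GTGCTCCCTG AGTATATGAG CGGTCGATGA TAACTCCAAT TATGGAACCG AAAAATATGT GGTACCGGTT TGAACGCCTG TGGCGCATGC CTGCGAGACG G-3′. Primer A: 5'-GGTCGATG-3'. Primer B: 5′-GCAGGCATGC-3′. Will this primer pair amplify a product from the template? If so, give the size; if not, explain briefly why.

Primer A (GGTCGATG) matches the top strand at positions 62–69; it acts as a forward primer.
Primer B's reverse complement is GCATGCCTGC, matching the top strand at positions 125–134; it acts as a reverse primer.
The 3' ends face each other across positions 62–134, giving a 73 bp product.

Yes — a 73 bp product.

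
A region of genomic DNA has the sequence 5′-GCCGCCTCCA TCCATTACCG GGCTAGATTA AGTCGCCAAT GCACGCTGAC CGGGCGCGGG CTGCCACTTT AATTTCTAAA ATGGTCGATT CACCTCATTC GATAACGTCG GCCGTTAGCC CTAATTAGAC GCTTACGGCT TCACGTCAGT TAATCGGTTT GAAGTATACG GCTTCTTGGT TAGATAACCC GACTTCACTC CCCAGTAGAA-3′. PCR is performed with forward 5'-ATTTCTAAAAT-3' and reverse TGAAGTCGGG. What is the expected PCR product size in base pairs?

126 bp

The forward primer matches the template at positions 72–82.
Reverse complement of the reverse primer: CCCGACTTCA. This occurs on the top strand at positions 188–197.
Product length = (reverse-primer end) − (forward-primer start) + 1 = 197 − 72 + 1 = 126 bp.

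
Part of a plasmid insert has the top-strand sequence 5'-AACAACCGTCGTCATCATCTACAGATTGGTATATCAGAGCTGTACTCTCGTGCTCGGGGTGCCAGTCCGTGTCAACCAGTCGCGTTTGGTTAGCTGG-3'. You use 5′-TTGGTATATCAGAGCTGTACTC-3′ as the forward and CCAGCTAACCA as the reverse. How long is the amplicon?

Forward primer TTGGTATATCAGAGCTGTACTC is found on the top strand at positions 26–47.
Reverse complement of the reverse primer: TGGTTAGCTGG. This occurs on the top strand at positions 87–97.
The product runs from position 26 to position 97, so its length is 97 − 26 + 1 = 72 bp.

72 bp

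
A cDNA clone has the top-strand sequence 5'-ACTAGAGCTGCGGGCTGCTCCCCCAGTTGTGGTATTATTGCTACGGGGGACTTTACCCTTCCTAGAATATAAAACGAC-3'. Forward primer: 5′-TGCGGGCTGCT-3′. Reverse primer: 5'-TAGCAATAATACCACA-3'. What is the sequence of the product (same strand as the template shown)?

5'-TGCGGGCTGCTCCCCCAGTTGTGGTATTATTGCTA-3'

The forward primer matches the template at positions 9–19.
The reverse primer's reverse complement is TGTGGTATTATTGCTA, which matches the template at positions 28–43.
The product is the template from position 9 through 43 (35 bp).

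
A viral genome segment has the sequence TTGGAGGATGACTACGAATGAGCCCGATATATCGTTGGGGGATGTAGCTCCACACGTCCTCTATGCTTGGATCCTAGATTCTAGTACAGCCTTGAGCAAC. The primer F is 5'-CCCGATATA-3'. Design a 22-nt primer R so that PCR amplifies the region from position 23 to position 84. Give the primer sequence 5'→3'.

5'-CTAGAATCTAGGATCCAAGCAT-3'

The product's 3' end on the top strand is position 84.
The reverse primer anneals to the top strand over positions 63–84, i.e. to ATGCTTGGATCCTAGATTCTAG.
Its sequence written 5'→3' is the reverse complement: CTAGAATCTAGGATCCAAGCAT.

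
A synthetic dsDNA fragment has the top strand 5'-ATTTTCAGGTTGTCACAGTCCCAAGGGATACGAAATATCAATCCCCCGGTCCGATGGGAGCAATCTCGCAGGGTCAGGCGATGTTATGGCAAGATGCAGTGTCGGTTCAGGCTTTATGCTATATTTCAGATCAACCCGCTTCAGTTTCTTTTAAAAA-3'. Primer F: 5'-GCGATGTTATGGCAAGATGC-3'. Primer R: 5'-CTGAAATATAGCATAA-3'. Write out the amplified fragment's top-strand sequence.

5'-GCGATGTTATGGCAAGATGCAGTGTCGGTTCAGGCTTTATGCTATATTTCAG-3'

Scanning the template, GCGATGTTATGGCAAGATGC occurs at positions 78–97; this primer anneals to the bottom strand there with its 3' end pointing downstream.
Reverse complement of the reverse primer: TTATGCTATATTTCAG. This occurs on the top strand at positions 114–129.
The product is the template from position 78 through 129 (52 bp).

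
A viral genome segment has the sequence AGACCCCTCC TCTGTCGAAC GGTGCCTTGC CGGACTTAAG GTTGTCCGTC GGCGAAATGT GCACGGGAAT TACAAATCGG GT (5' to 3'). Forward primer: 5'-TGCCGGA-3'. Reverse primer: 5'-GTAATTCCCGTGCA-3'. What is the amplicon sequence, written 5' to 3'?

Scanning the template, TGCCGGA occurs at positions 28–34; this primer anneals to the bottom strand there with its 3' end pointing downstream.
Reverse complement of the reverse primer: TGCACGGGAATTAC. This occurs on the top strand at positions 60–73.
The product is the template from position 28 through 73 (46 bp).

5'-TGCCGGACTTAAGGTTGTCCGTCGGCGAAATGTGCACGGGAATTAC-3'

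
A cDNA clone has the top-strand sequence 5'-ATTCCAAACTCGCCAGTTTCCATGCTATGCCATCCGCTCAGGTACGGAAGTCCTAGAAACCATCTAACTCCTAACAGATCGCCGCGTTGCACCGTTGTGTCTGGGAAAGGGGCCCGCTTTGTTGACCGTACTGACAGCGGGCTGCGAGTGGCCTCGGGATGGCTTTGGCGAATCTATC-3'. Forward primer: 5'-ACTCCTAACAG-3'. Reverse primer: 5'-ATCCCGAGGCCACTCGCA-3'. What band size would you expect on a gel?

Forward primer ACTCCTAACAG is found on the top strand at positions 67–77.
The reverse primer's reverse complement is TGCGAGTGGCCTCGGGAT, which matches the template at positions 143–160.
Product length = (reverse-primer end) − (forward-primer start) + 1 = 160 − 67 + 1 = 94 bp.

94 bp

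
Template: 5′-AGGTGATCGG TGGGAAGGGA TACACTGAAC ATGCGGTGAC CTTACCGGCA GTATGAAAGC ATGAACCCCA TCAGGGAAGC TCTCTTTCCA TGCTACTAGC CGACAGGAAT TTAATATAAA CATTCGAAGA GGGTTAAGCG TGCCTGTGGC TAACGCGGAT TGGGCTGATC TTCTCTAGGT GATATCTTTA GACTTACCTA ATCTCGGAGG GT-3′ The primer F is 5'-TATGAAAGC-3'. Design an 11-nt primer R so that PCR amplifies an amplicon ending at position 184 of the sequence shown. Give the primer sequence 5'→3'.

The forward primer binds at positions 52–60; the product's 3' end on the top strand is position 184.
The reverse primer anneals to the top strand over positions 174–184, i.e. to TCTAGGTGATA.
Its sequence written 5'→3' is the reverse complement: TATCACCTAGA.

5'-TATCACCTAGA-3'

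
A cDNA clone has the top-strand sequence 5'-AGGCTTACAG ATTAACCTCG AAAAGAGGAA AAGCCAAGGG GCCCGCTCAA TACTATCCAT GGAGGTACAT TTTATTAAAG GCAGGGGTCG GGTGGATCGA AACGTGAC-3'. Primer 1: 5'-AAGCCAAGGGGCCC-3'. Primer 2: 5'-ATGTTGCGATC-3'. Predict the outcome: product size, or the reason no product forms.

Primer 2 (ATGTTGCGATC) does not match the top strand, and its reverse complement GATCGCAACAT does not match either.
With no annealing site for primer 2, no amplification occurs.

No product — primer 2 has no binding site in the template.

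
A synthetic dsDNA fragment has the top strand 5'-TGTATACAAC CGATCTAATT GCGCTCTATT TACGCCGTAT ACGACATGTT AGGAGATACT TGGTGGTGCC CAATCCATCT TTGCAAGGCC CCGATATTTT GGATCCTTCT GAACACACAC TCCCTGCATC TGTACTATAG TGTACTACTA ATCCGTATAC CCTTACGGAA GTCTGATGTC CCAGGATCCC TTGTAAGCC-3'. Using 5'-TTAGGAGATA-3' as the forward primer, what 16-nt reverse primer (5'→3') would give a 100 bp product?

5'-GTAGTACACTATAGTA-3'

The forward primer binds at positions 49–58, so a 100 bp product ends at position 49 + 100 − 1 = 148.
The reverse primer anneals to the top strand over positions 133–148, i.e. to TACTATAGTGTACTAC.
Its sequence written 5'→3' is the reverse complement: GTAGTACACTATAGTA.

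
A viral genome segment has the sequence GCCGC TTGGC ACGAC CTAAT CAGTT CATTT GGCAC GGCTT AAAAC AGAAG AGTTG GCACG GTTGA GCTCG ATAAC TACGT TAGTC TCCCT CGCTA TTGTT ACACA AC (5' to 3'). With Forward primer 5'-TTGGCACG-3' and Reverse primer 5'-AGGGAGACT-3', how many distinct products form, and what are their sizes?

The forward primer TTGGCACG matches the top strand at positions 6–13, 29–36, 53–60.
The reverse primer's reverse complement is AGTCTCCCT, matching at positions 82–90.
Each forward site pairs with the reverse site to give a product ending at position 90: sizes 85, 62, 38 bp.

Three products: 85 bp, 62 bp, 38 bp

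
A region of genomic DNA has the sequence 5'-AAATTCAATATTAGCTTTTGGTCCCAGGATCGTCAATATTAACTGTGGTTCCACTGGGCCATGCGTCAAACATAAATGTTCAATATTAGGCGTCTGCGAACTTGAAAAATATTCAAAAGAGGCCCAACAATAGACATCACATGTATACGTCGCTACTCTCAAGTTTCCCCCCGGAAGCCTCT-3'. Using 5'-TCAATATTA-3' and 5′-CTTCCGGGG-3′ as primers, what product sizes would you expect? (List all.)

173 bp, 145 bp, 98 bp

The forward primer TCAATATTA matches the top strand at positions 5–13, 33–41, 80–88.
The reverse primer's reverse complement is CCCCGGAAG, matching at positions 169–177.
Each forward site pairs with the reverse site to give a product ending at position 177: sizes 173, 145, 98 bp.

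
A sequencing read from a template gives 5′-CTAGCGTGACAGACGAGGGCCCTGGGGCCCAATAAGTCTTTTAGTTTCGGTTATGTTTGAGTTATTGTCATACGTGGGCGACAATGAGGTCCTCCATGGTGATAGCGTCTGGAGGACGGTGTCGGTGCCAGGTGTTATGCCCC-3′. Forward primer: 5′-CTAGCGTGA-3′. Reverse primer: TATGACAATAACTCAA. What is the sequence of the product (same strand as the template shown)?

Forward primer CTAGCGTGA is found on the top strand at positions 1–9.
The reverse primer's reverse complement is TTGAGTTATTGTCATA, which matches the template at positions 57–72.
The product is the template from position 1 through 72 (72 bp).

5'-CTAGCGTGACAGACGAGGGCCCTGGGGCCCAATAAGTCTTTTAGTTTCGGTTATGTTTGAGTTATTGTCATA-3'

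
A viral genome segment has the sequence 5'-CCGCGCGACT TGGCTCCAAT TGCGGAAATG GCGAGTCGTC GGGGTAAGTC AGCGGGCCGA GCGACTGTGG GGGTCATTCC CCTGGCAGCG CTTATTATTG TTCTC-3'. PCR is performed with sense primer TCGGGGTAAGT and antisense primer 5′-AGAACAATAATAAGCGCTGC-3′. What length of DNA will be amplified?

The forward primer matches the template at positions 39–49.
Taking the reverse complement of AGAACAATAATAAGCGCTGC gives GCAGCGCTTATTATTGTTCT, found at positions 85–104 on the template; the primer anneals here to the top strand with its 3' end pointing upstream.
The product runs from position 39 to position 104, so its length is 104 − 39 + 1 = 66 bp.

66 bp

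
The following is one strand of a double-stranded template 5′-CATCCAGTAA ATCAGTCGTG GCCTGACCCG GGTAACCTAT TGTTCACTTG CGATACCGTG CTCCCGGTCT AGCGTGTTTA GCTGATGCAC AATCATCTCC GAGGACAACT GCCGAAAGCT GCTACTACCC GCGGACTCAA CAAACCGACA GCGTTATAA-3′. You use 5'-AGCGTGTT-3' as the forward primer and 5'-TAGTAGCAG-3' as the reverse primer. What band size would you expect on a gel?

57 bp

Forward primer AGCGTGTT is found on the top strand at positions 71–78.
Reverse complement of the reverse primer: CTGCTACTA. This occurs on the top strand at positions 119–127.
Product length = (reverse-primer end) − (forward-primer start) + 1 = 127 − 71 + 1 = 57 bp.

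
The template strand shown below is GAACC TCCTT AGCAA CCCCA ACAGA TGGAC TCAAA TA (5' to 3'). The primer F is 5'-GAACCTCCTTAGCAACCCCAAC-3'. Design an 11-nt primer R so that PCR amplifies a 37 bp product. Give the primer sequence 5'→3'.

5'-TATTTGAGTCC-3'

The forward primer binds at positions 1–22, so a 37 bp product ends at position 1 + 37 − 1 = 37.
The reverse primer anneals to the top strand over positions 27–37, i.e. to GGACTCAAATA.
Its sequence written 5'→3' is the reverse complement: TATTTGAGTCC.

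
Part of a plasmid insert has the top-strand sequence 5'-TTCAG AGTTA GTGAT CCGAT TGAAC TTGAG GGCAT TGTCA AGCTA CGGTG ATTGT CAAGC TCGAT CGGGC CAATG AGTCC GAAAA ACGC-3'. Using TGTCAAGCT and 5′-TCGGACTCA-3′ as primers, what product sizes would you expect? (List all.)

47 bp, 30 bp

The forward primer TGTCAAGCT matches the top strand at positions 36–44, 53–61.
The reverse primer's reverse complement is TGAGTCCGA, matching at positions 74–82.
Each forward site pairs with the reverse site to give a product ending at position 82: sizes 47, 30 bp.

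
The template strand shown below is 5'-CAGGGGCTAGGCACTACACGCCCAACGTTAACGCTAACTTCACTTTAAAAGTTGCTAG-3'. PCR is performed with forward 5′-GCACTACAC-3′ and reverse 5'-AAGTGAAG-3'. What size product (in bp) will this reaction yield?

The forward primer matches the template at positions 11–19.
Reverse complement of the reverse primer: CTTCACTT. This occurs on the top strand at positions 38–45.
Product length = (reverse-primer end) − (forward-primer start) + 1 = 45 − 11 + 1 = 35 bp.

35 bp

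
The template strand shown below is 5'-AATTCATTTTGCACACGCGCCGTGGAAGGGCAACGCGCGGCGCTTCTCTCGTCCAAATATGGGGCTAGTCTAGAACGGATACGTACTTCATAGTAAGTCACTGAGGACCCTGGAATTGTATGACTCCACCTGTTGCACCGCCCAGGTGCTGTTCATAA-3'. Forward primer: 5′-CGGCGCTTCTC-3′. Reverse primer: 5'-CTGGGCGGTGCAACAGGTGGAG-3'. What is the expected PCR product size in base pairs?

108 bp

Forward primer CGGCGCTTCTC is found on the top strand at positions 38–48.
Reverse complement of the reverse primer: CTCCACCTGTTGCACCGCCCAG. This occurs on the top strand at positions 124–145.
Amplicon spans positions 38–145: 108 bp.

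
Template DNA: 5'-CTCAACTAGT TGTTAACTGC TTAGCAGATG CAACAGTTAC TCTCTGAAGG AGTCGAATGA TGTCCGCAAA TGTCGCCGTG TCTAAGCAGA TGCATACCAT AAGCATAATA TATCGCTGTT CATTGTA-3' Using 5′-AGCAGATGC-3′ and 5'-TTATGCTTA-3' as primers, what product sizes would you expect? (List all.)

The forward primer AGCAGATGC matches the top strand at positions 23–31, 85–93.
The reverse primer's reverse complement is TAAGCATAA, matching at positions 100–108.
Each forward site pairs with the reverse site to give a product ending at position 108: sizes 86, 24 bp.

86 bp, 24 bp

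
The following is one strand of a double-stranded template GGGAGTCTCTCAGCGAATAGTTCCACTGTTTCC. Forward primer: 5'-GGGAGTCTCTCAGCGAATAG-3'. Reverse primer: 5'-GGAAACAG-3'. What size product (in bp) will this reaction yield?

Scanning the template, GGGAGTCTCTCAGCGAATAG occurs at positions 1–20; this primer anneals to the bottom strand there with its 3' end pointing downstream.
The reverse primer's reverse complement is CTGTTTCC, which matches the template at positions 26–33.
Amplicon spans positions 1–33: 33 bp.

33 bp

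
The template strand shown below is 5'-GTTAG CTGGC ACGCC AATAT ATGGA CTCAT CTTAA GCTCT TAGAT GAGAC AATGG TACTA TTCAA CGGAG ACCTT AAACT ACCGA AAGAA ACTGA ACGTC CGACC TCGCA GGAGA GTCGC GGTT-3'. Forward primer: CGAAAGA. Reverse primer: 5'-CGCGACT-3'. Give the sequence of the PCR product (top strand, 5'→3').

5'-CGAAAGAAACTGAACGTCCGACCTCGCAGGAGAGTCGCG-3'

Forward primer CGAAAGA is found on the top strand at positions 83–89.
The reverse primer's reverse complement is AGTCGCG, which matches the template at positions 115–121.
The product is the template from position 83 through 121 (39 bp).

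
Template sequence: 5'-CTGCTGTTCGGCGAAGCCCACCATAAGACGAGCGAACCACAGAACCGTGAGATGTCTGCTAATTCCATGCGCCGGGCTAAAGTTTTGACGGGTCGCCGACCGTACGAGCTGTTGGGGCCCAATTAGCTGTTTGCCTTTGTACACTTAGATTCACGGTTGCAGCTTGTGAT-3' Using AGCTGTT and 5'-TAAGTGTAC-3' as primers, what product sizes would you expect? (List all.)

41 bp, 23 bp

The forward primer AGCTGTT matches the top strand at positions 107–113, 125–131.
The reverse primer's reverse complement is GTACACTTA, matching at positions 139–147.
Each forward site pairs with the reverse site to give a product ending at position 147: sizes 41, 23 bp.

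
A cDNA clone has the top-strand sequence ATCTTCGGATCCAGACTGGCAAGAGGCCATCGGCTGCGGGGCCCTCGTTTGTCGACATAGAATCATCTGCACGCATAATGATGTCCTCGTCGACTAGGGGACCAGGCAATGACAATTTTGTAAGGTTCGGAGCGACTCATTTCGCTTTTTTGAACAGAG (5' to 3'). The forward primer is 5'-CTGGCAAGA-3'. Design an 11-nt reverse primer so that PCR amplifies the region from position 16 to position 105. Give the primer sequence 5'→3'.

5'-CTGGTCCCCTA-3'

The product's 3' end on the top strand is position 105.
The reverse primer anneals to the top strand over positions 95–105, i.e. to TAGGGGACCAG.
Its sequence written 5'→3' is the reverse complement: CTGGTCCCCTA.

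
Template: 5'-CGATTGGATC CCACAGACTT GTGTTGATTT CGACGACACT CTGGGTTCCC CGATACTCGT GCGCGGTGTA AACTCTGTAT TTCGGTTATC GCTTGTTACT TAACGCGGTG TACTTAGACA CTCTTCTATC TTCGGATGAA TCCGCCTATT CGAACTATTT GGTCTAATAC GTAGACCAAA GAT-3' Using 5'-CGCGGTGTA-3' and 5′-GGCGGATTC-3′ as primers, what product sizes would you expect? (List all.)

The forward primer CGCGGTGTA matches the top strand at positions 62–70, 104–112.
The reverse primer's reverse complement is GAATCCGCC, matching at positions 138–146.
Each forward site pairs with the reverse site to give a product ending at position 146: sizes 85, 43 bp.

85 bp, 43 bp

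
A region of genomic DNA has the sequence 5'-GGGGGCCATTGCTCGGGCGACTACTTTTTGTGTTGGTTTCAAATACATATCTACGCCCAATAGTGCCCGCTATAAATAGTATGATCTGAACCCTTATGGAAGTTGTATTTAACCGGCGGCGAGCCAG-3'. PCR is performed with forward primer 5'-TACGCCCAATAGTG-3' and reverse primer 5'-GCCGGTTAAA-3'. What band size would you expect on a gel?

The forward primer matches the template at positions 52–65.
Reverse complement of the reverse primer: TTTAACCGGC. This occurs on the top strand at positions 108–117.
Product length = (reverse-primer end) − (forward-primer start) + 1 = 117 − 52 + 1 = 66 bp.

66 bp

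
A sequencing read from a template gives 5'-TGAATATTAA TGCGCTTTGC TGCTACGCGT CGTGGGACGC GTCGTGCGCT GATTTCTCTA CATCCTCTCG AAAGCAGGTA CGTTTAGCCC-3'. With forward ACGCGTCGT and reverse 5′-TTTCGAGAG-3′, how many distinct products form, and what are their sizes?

The forward primer ACGCGTCGT matches the top strand at positions 25–33, 37–45.
The reverse primer's reverse complement is CTCTCGAAA, matching at positions 65–73.
Each forward site pairs with the reverse site to give a product ending at position 73: sizes 49, 37 bp.

Two products: 49 bp, 37 bp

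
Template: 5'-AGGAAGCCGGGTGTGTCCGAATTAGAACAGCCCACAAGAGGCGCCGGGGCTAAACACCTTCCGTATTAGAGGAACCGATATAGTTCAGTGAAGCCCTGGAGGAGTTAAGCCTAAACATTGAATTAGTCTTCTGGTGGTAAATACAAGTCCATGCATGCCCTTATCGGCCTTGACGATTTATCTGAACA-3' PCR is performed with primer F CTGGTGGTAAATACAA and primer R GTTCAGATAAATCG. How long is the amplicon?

57 bp

Scanning the template, CTGGTGGTAAATACAA occurs at positions 131–146; this primer anneals to the bottom strand there with its 3' end pointing downstream.
The reverse primer's reverse complement is CGATTTATCTGAAC, which matches the template at positions 174–187.
The product runs from position 131 to position 187, so its length is 187 − 131 + 1 = 57 bp.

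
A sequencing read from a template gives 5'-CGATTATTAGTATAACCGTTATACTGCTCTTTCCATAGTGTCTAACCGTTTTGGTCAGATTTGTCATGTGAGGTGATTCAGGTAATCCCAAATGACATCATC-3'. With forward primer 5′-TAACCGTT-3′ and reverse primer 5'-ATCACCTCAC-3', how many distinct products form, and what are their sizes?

Two products: 65 bp, 35 bp

The forward primer TAACCGTT matches the top strand at positions 13–20, 43–50.
The reverse primer's reverse complement is GTGAGGTGAT, matching at positions 68–77.
Each forward site pairs with the reverse site to give a product ending at position 77: sizes 65, 35 bp.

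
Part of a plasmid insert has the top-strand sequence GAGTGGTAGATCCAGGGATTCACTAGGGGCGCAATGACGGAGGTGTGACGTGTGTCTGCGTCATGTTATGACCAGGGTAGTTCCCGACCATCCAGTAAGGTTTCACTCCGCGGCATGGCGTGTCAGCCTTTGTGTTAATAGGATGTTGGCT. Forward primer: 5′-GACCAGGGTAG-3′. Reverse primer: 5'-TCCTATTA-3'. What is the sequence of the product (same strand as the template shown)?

5'-GACCAGGGTAGTTCCCGACCATCCAGTAAGGTTTCACTCCGCGGCATGGCGTGTCAGCCTTTGTGTTAATAGGA-3'

Scanning the template, GACCAGGGTAG occurs at positions 70–80; this primer anneals to the bottom strand there with its 3' end pointing downstream.
Reverse complement of the reverse primer: TAATAGGA. This occurs on the top strand at positions 136–143.
The product is the template from position 70 through 143 (74 bp).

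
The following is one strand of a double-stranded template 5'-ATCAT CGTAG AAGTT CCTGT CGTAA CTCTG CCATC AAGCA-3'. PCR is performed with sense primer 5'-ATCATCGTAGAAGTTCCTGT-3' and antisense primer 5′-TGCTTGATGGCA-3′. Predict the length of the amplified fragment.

Scanning the template, ATCATCGTAGAAGTTCCTGT occurs at positions 1–20; this primer anneals to the bottom strand there with its 3' end pointing downstream.
The reverse primer's reverse complement is TGCCATCAAGCA, which matches the template at positions 29–40.
Product length = (reverse-primer end) − (forward-primer start) + 1 = 40 − 1 + 1 = 40 bp.

40 bp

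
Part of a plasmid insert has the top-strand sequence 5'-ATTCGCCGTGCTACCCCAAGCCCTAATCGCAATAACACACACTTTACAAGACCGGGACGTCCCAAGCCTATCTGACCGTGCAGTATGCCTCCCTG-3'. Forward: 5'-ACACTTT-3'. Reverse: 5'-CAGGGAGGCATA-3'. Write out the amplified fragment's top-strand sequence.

5'-ACACTTTACAAGACCGGGACGTCCCAAGCCTATCTGACCGTGCAGTATGCCTCCCTG-3'

The forward primer matches the template at positions 39–45.
The reverse primer's reverse complement is TATGCCTCCCTG, which matches the template at positions 84–95.
The product is the template from position 39 through 95 (57 bp).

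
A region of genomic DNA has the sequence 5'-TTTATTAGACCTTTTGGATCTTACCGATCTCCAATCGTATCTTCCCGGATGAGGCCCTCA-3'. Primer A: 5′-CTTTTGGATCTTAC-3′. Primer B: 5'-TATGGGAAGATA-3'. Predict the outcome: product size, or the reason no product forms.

Primer B (TATGGGAAGATA) does not match the top strand, and its reverse complement TATCTTCCCATA does not match either.
With no annealing site for primer B, no amplification occurs.

No product — primer B has no binding site in the template.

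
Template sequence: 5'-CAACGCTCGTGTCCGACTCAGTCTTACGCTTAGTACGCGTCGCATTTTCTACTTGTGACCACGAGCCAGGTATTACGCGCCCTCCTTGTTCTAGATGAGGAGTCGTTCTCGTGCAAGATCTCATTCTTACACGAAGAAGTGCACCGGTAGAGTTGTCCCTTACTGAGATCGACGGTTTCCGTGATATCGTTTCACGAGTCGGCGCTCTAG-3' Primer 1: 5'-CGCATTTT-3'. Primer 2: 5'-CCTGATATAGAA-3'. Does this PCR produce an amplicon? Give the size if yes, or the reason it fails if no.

Primer 2 (CCTGATATAGAA) does not match the top strand, and its reverse complement TTCTATATCAGG does not match either.
With no annealing site for primer 2, no amplification occurs.

No product — primer 2 has no binding site in the template.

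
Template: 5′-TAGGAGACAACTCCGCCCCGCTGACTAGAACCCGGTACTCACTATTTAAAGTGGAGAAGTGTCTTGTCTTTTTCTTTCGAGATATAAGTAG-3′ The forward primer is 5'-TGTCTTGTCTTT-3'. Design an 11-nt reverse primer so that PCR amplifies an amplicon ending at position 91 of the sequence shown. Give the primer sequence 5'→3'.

5'-CTACTTATATC-3'

The forward primer binds at positions 60–71; the product's 3' end on the top strand is position 91.
The reverse primer anneals to the top strand over positions 81–91, i.e. to GATATAAGTAG.
Its sequence written 5'→3' is the reverse complement: CTACTTATATC.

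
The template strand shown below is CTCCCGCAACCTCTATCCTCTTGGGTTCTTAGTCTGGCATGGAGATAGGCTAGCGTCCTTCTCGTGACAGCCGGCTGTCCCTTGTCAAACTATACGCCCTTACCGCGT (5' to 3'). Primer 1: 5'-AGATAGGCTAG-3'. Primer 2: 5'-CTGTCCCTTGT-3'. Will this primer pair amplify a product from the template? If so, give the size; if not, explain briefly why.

Primer 1 (AGATAGGCTAG) matches the top strand at positions 43–53 (3' end points downstream).
Primer 2 (CTGTCCCTTGT) also matches the top strand directly, at positions 75–85 — its reverse complement ACAAGGGACAG is not present.
Both primers anneal to the bottom strand with 3' ends pointing the same way, so neither can prime synthesis back toward the other.

No product — both primers anneal to the same strand and extend in the same direction.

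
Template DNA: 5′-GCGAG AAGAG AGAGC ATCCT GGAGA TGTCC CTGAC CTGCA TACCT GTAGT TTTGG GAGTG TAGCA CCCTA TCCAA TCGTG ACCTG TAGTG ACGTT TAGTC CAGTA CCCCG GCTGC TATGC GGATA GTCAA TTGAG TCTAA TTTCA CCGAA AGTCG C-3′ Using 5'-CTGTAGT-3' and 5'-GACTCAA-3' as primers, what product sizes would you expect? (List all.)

94 bp, 55 bp

The forward primer CTGTAGT matches the top strand at positions 44–50, 83–89.
The reverse primer's reverse complement is TTGAGTC, matching at positions 131–137.
Each forward site pairs with the reverse site to give a product ending at position 137: sizes 94, 55 bp.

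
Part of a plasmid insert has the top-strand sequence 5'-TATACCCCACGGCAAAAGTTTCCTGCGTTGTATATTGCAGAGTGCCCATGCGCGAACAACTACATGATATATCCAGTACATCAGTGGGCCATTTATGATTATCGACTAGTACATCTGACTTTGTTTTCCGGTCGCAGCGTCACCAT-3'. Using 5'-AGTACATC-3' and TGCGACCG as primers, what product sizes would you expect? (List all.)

The forward primer AGTACATC matches the top strand at positions 75–82, 108–115.
The reverse primer's reverse complement is CGGTCGCA, matching at positions 129–136.
Each forward site pairs with the reverse site to give a product ending at position 136: sizes 62, 29 bp.

62 bp, 29 bp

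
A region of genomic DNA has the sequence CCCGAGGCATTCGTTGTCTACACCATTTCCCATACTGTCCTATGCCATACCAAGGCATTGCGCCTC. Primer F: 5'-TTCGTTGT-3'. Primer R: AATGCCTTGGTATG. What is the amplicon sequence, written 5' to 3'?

Scanning the template, TTCGTTGT occurs at positions 10–17; this primer anneals to the bottom strand there with its 3' end pointing downstream.
Reverse complement of the reverse primer: CATACCAAGGCATT. This occurs on the top strand at positions 46–59.
The product is the template from position 10 through 59 (50 bp).

5'-TTCGTTGTCTACACCATTTCCCATACTGTCCTATGCCATACCAAGGCATT-3'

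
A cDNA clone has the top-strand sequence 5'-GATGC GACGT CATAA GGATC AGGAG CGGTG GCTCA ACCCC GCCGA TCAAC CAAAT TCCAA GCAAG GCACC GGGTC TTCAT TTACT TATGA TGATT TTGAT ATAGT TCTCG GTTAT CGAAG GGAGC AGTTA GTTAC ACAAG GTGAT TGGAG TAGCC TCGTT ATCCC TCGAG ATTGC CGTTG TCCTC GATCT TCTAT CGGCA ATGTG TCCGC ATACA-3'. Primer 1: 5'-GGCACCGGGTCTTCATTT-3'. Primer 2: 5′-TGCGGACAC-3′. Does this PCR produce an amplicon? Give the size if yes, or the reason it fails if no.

Primer 1 (GGCACCGGGTCTTCATTT) matches the top strand at positions 65–82; it acts as a forward primer.
Primer 2's reverse complement is GTGTCCGCA, matching the top strand at positions 203–211; it acts as a reverse primer.
The 3' ends face each other across positions 65–211, giving a 147 bp product.

Yes — a 147 bp product.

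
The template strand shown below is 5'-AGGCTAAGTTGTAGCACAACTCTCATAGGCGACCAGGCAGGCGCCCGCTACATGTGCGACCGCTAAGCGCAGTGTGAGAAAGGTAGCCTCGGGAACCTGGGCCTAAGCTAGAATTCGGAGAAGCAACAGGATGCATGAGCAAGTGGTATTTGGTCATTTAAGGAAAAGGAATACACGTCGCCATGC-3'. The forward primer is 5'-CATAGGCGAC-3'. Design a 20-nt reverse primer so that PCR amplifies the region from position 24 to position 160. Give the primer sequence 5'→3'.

5'-TAAATGACCAAATACCACTT-3'

The product's 3' end on the top strand is position 160.
The reverse primer anneals to the top strand over positions 141–160, i.e. to AAGTGGTATTTGGTCATTTA.
Its sequence written 5'→3' is the reverse complement: TAAATGACCAAATACCACTT.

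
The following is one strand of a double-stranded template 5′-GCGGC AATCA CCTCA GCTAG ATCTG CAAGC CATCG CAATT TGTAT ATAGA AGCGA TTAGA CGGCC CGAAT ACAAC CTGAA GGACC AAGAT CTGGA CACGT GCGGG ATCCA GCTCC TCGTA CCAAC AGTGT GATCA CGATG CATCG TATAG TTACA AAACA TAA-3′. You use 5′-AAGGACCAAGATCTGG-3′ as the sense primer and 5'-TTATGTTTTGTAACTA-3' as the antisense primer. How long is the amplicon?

The forward primer matches the template at positions 79–94.
The reverse primer's reverse complement is TAGTTACAAAACATAA, which matches the template at positions 148–163.
The product runs from position 79 to position 163, so its length is 163 − 79 + 1 = 85 bp.

85 bp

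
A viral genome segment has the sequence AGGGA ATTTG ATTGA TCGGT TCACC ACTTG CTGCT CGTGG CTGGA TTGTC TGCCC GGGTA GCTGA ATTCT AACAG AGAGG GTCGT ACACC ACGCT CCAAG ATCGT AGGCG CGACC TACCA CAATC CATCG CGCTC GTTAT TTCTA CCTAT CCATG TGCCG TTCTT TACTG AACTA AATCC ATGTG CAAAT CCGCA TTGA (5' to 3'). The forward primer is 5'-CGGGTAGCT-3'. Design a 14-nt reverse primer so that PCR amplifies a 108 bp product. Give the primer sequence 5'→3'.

5'-AACGGCACATGGAT-3'

The forward primer binds at positions 55–63, so a 108 bp product ends at position 55 + 108 − 1 = 162.
The reverse primer anneals to the top strand over positions 149–162, i.e. to ATCCATGTGCCGTT.
Its sequence written 5'→3' is the reverse complement: AACGGCACATGGAT.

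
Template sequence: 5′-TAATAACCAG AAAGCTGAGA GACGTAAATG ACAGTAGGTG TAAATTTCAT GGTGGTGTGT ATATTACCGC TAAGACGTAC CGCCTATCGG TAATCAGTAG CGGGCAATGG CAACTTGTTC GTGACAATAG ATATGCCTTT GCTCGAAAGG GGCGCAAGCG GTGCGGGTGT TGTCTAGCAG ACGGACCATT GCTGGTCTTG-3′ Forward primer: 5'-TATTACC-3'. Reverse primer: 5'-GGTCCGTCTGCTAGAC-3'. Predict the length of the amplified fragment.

Scanning the template, TATTACC occurs at positions 62–68; this primer anneals to the bottom strand there with its 3' end pointing downstream.
The reverse primer's reverse complement is GTCTAGCAGACGGACC, which matches the template at positions 172–187.
Amplicon spans positions 62–187: 126 bp.

126 bp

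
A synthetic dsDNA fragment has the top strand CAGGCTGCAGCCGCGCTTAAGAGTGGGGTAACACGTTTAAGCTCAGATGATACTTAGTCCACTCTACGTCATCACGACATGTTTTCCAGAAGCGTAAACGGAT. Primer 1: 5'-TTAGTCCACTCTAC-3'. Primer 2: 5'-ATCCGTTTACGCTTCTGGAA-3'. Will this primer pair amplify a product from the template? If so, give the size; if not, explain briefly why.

Yes — a 50 bp product.

Primer 1 (TTAGTCCACTCTAC) matches the top strand at positions 54–67; it acts as a forward primer.
Primer 2's reverse complement is TTCCAGAAGCGTAAACGGAT, matching the top strand at positions 84–103; it acts as a reverse primer.
The 3' ends face each other across positions 54–103, giving a 50 bp product.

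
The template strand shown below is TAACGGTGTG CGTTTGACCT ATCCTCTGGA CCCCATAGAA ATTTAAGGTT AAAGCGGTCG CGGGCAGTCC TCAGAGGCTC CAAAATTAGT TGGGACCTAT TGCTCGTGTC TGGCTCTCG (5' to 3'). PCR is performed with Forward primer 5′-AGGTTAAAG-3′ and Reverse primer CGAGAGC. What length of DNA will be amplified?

The forward primer matches the template at positions 46–54.
Taking the reverse complement of CGAGAGC gives GCTCTCG, found at positions 113–119 on the template; the primer anneals here to the top strand with its 3' end pointing upstream.
Amplicon spans positions 46–119: 74 bp.

74 bp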